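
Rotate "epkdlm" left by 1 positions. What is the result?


Input: "epkdlm", rotate left by 1
First 1 characters: "e"
Remaining characters: "pkdlm"
Concatenate remaining + first: "pkdlm" + "e" = "pkdlme"

pkdlme


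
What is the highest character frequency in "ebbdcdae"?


Input: ebbdcdae
Character counts:
  'a': 1
  'b': 2
  'c': 1
  'd': 2
  'e': 2
Maximum frequency: 2

2


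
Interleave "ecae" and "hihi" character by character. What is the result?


Interleaving "ecae" and "hihi":
  Position 0: 'e' from first, 'h' from second => "eh"
  Position 1: 'c' from first, 'i' from second => "ci"
  Position 2: 'a' from first, 'h' from second => "ah"
  Position 3: 'e' from first, 'i' from second => "ei"
Result: ehciahei

ehciahei


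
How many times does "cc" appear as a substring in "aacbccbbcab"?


Searching for "cc" in "aacbccbbcab"
Scanning each position:
  Position 0: "aa" => no
  Position 1: "ac" => no
  Position 2: "cb" => no
  Position 3: "bc" => no
  Position 4: "cc" => MATCH
  Position 5: "cb" => no
  Position 6: "bb" => no
  Position 7: "bc" => no
  Position 8: "ca" => no
  Position 9: "ab" => no
Total occurrences: 1

1


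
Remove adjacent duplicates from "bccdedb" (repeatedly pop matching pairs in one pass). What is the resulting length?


Input: bccdedb
Stack-based adjacent duplicate removal:
  Read 'b': push. Stack: b
  Read 'c': push. Stack: bc
  Read 'c': matches stack top 'c' => pop. Stack: b
  Read 'd': push. Stack: bd
  Read 'e': push. Stack: bde
  Read 'd': push. Stack: bded
  Read 'b': push. Stack: bdedb
Final stack: "bdedb" (length 5)

5


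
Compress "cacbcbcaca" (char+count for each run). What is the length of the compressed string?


Input: cacbcbcaca
Runs:
  'c' x 1 => "c1"
  'a' x 1 => "a1"
  'c' x 1 => "c1"
  'b' x 1 => "b1"
  'c' x 1 => "c1"
  'b' x 1 => "b1"
  'c' x 1 => "c1"
  'a' x 1 => "a1"
  'c' x 1 => "c1"
  'a' x 1 => "a1"
Compressed: "c1a1c1b1c1b1c1a1c1a1"
Compressed length: 20

20


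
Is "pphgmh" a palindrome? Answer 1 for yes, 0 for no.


Input: pphgmh
Reversed: hmghpp
  Compare pos 0 ('p') with pos 5 ('h'): MISMATCH
  Compare pos 1 ('p') with pos 4 ('m'): MISMATCH
  Compare pos 2 ('h') with pos 3 ('g'): MISMATCH
Result: not a palindrome

0


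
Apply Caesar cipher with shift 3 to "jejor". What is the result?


Caesar cipher: shift "jejor" by 3
  'j' (pos 9) + 3 = pos 12 = 'm'
  'e' (pos 4) + 3 = pos 7 = 'h'
  'j' (pos 9) + 3 = pos 12 = 'm'
  'o' (pos 14) + 3 = pos 17 = 'r'
  'r' (pos 17) + 3 = pos 20 = 'u'
Result: mhmru

mhmru


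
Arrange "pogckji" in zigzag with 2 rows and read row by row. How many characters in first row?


Zigzag "pogckji" into 2 rows:
Placing characters:
  'p' => row 0
  'o' => row 1
  'g' => row 0
  'c' => row 1
  'k' => row 0
  'j' => row 1
  'i' => row 0
Rows:
  Row 0: "pgki"
  Row 1: "ocj"
First row length: 4

4


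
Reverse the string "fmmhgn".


Input: fmmhgn
Reading characters right to left:
  Position 5: 'n'
  Position 4: 'g'
  Position 3: 'h'
  Position 2: 'm'
  Position 1: 'm'
  Position 0: 'f'
Reversed: nghmmf

nghmmf


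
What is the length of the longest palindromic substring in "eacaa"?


Input: "eacaa"
Checking substrings for palindromes:
  [1:4] "aca" (len 3) => palindrome
  [3:5] "aa" (len 2) => palindrome
Longest palindromic substring: "aca" with length 3

3


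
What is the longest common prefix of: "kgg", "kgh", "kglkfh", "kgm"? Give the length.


Words: kgg, kgh, kglkfh, kgm
  Position 0: all 'k' => match
  Position 1: all 'g' => match
  Position 2: ('g', 'h', 'l', 'm') => mismatch, stop
LCP = "kg" (length 2)

2


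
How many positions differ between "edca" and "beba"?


Comparing "edca" and "beba" position by position:
  Position 0: 'e' vs 'b' => DIFFER
  Position 1: 'd' vs 'e' => DIFFER
  Position 2: 'c' vs 'b' => DIFFER
  Position 3: 'a' vs 'a' => same
Positions that differ: 3

3


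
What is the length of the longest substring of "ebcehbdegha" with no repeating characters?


Input: "ebcehbdegha"
Sliding window (track last position of each char):
  Position 0 ('e'): window [0,0] length 1 -- new best
  Position 1 ('b'): window [0,1] length 2 -- new best
  Position 2 ('c'): window [0,2] length 3 -- new best
  Position 3 ('e'): repeat (last at 0), move window start to 1
  Position 3 ('e'): window [1,3] length 3
  Position 4 ('h'): window [1,4] length 4 -- new best
  Position 5 ('b'): repeat (last at 1), move window start to 2
  Position 5 ('b'): window [2,5] length 4
  Position 6 ('d'): window [2,6] length 5 -- new best
  Position 7 ('e'): repeat (last at 3), move window start to 4
  Position 7 ('e'): window [4,7] length 4
  Position 8 ('g'): window [4,8] length 5
  Position 9 ('h'): repeat (last at 4), move window start to 5
  Position 9 ('h'): window [5,9] length 5
  Position 10 ('a'): window [5,10] length 6 -- new best
Longest substring with no repeats: "bdegha" with length 6

6


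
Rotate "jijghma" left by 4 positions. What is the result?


Input: "jijghma", rotate left by 4
First 4 characters: "jijg"
Remaining characters: "hma"
Concatenate remaining + first: "hma" + "jijg" = "hmajijg"

hmajijg


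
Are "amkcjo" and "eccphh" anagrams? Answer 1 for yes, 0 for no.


Strings: "amkcjo", "eccphh"
Sorted first:  acjkmo
Sorted second: ccehhp
Differ at position 0: 'a' vs 'c' => not anagrams

0


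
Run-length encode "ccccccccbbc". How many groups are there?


Input: ccccccccbbc
Scanning for consecutive runs:
  Group 1: 'c' x 8 (positions 0-7)
  Group 2: 'b' x 2 (positions 8-9)
  Group 3: 'c' x 1 (positions 10-10)
Total groups: 3

3


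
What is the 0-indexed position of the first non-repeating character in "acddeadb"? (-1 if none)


Input: acddeadb
Character frequencies:
  'a': 2
  'b': 1
  'c': 1
  'd': 3
  'e': 1
Scanning left to right for freq == 1:
  Position 0 ('a'): freq=2, skip
  Position 1 ('c'): unique! => answer = 1

1


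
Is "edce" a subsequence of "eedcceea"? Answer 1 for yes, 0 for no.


Check if "edce" is a subsequence of "eedcceea"
Greedy scan:
  Position 0 ('e'): matches sub[0] = 'e'
  Position 1 ('e'): no match needed
  Position 2 ('d'): matches sub[1] = 'd'
  Position 3 ('c'): matches sub[2] = 'c'
  Position 4 ('c'): no match needed
  Position 5 ('e'): matches sub[3] = 'e'
  Position 6 ('e'): no match needed
  Position 7 ('a'): no match needed
All 4 characters matched => is a subsequence

1


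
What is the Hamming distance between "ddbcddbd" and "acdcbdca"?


Comparing "ddbcddbd" and "acdcbdca" position by position:
  Position 0: 'd' vs 'a' => differ
  Position 1: 'd' vs 'c' => differ
  Position 2: 'b' vs 'd' => differ
  Position 3: 'c' vs 'c' => same
  Position 4: 'd' vs 'b' => differ
  Position 5: 'd' vs 'd' => same
  Position 6: 'b' vs 'c' => differ
  Position 7: 'd' vs 'a' => differ
Total differences (Hamming distance): 6

6


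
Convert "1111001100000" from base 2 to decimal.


Input: "1111001100000" in base 2
Positional expansion:
  Digit '1' (value 1) x 2^12 = 4096
  Digit '1' (value 1) x 2^11 = 2048
  Digit '1' (value 1) x 2^10 = 1024
  Digit '1' (value 1) x 2^9 = 512
  Digit '0' (value 0) x 2^8 = 0
  Digit '0' (value 0) x 2^7 = 0
  Digit '1' (value 1) x 2^6 = 64
  Digit '1' (value 1) x 2^5 = 32
  Digit '0' (value 0) x 2^4 = 0
  Digit '0' (value 0) x 2^3 = 0
  Digit '0' (value 0) x 2^2 = 0
  Digit '0' (value 0) x 2^1 = 0
  Digit '0' (value 0) x 2^0 = 0
Sum = 7776

7776


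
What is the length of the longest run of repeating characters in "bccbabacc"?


Input: "bccbabacc"
Scanning for longest run:
  Position 1 ('c'): new char, reset run to 1
  Position 2 ('c'): continues run of 'c', length=2
  Position 3 ('b'): new char, reset run to 1
  Position 4 ('a'): new char, reset run to 1
  Position 5 ('b'): new char, reset run to 1
  Position 6 ('a'): new char, reset run to 1
  Position 7 ('c'): new char, reset run to 1
  Position 8 ('c'): continues run of 'c', length=2
Longest run: 'c' with length 2

2


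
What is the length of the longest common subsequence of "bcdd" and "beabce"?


LCS of "bcdd" and "beabce"
DP table:
           b    e    a    b    c    e
      0    0    0    0    0    0    0
  b   0    1    1    1    1    1    1
  c   0    1    1    1    1    2    2
  d   0    1    1    1    1    2    2
  d   0    1    1    1    1    2    2
LCS length = dp[4][6] = 2

2


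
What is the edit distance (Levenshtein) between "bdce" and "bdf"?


Computing edit distance: "bdce" -> "bdf"
DP table:
           b    d    f
      0    1    2    3
  b   1    0    1    2
  d   2    1    0    1
  c   3    2    1    1
  e   4    3    2    2
Edit distance = dp[4][3] = 2

2


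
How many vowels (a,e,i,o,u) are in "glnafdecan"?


Input: glnafdecan
Checking each character:
  'g' at position 0: consonant
  'l' at position 1: consonant
  'n' at position 2: consonant
  'a' at position 3: vowel (running total: 1)
  'f' at position 4: consonant
  'd' at position 5: consonant
  'e' at position 6: vowel (running total: 2)
  'c' at position 7: consonant
  'a' at position 8: vowel (running total: 3)
  'n' at position 9: consonant
Total vowels: 3

3


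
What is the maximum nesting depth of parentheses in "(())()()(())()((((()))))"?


Input: "(())()()(())()((((()))))"
Tracking depth:
  Position 0 '(': depth becomes 1
  Position 1 '(': depth becomes 2
  Position 2 ')': depth becomes 1
  Position 3 ')': depth becomes 0
  Position 4 '(': depth becomes 1
  Position 5 ')': depth becomes 0
  Position 6 '(': depth becomes 1
  Position 7 ')': depth becomes 0
  Position 8 '(': depth becomes 1
  Position 9 '(': depth becomes 2
  Position 10 ')': depth becomes 1
  Position 11 ')': depth becomes 0
  Position 12 '(': depth becomes 1
  Position 13 ')': depth becomes 0
  Position 14 '(': depth becomes 1
  Position 15 '(': depth becomes 2
  Position 16 '(': depth becomes 3
  Position 17 '(': depth becomes 4
  Position 18 '(': depth becomes 5
  Position 19 ')': depth becomes 4
  Position 20 ')': depth becomes 3
  Position 21 ')': depth becomes 2
  Position 22 ')': depth becomes 1
  Position 23 ')': depth becomes 0
Maximum depth reached: 5

5


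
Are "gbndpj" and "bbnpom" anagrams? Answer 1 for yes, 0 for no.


Strings: "gbndpj", "bbnpom"
Sorted first:  bdgjnp
Sorted second: bbmnop
Differ at position 1: 'd' vs 'b' => not anagrams

0


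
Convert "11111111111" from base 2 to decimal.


Input: "11111111111" in base 2
Positional expansion:
  Digit '1' (value 1) x 2^10 = 1024
  Digit '1' (value 1) x 2^9 = 512
  Digit '1' (value 1) x 2^8 = 256
  Digit '1' (value 1) x 2^7 = 128
  Digit '1' (value 1) x 2^6 = 64
  Digit '1' (value 1) x 2^5 = 32
  Digit '1' (value 1) x 2^4 = 16
  Digit '1' (value 1) x 2^3 = 8
  Digit '1' (value 1) x 2^2 = 4
  Digit '1' (value 1) x 2^1 = 2
  Digit '1' (value 1) x 2^0 = 1
Sum = 2047

2047


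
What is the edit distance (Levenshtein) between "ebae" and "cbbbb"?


Computing edit distance: "ebae" -> "cbbbb"
DP table:
           c    b    b    b    b
      0    1    2    3    4    5
  e   1    1    2    3    4    5
  b   2    2    1    2    3    4
  a   3    3    2    2    3    4
  e   4    4    3    3    3    4
Edit distance = dp[4][5] = 4

4


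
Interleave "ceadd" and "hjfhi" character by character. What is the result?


Interleaving "ceadd" and "hjfhi":
  Position 0: 'c' from first, 'h' from second => "ch"
  Position 1: 'e' from first, 'j' from second => "ej"
  Position 2: 'a' from first, 'f' from second => "af"
  Position 3: 'd' from first, 'h' from second => "dh"
  Position 4: 'd' from first, 'i' from second => "di"
Result: chejafdhdi

chejafdhdi


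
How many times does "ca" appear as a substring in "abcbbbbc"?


Searching for "ca" in "abcbbbbc"
Scanning each position:
  Position 0: "ab" => no
  Position 1: "bc" => no
  Position 2: "cb" => no
  Position 3: "bb" => no
  Position 4: "bb" => no
  Position 5: "bb" => no
  Position 6: "bc" => no
Total occurrences: 0

0


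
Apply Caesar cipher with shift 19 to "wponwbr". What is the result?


Caesar cipher: shift "wponwbr" by 19
  'w' (pos 22) + 19 = pos 15 = 'p'
  'p' (pos 15) + 19 = pos 8 = 'i'
  'o' (pos 14) + 19 = pos 7 = 'h'
  'n' (pos 13) + 19 = pos 6 = 'g'
  'w' (pos 22) + 19 = pos 15 = 'p'
  'b' (pos 1) + 19 = pos 20 = 'u'
  'r' (pos 17) + 19 = pos 10 = 'k'
Result: pihgpuk

pihgpuk


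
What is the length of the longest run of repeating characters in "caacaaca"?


Input: "caacaaca"
Scanning for longest run:
  Position 1 ('a'): new char, reset run to 1
  Position 2 ('a'): continues run of 'a', length=2
  Position 3 ('c'): new char, reset run to 1
  Position 4 ('a'): new char, reset run to 1
  Position 5 ('a'): continues run of 'a', length=2
  Position 6 ('c'): new char, reset run to 1
  Position 7 ('a'): new char, reset run to 1
Longest run: 'a' with length 2

2


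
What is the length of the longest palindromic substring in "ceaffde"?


Input: "ceaffde"
Checking substrings for palindromes:
  [3:5] "ff" (len 2) => palindrome
Longest palindromic substring: "ff" with length 2

2


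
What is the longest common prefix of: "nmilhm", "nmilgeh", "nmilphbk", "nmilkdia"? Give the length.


Words: nmilhm, nmilgeh, nmilphbk, nmilkdia
  Position 0: all 'n' => match
  Position 1: all 'm' => match
  Position 2: all 'i' => match
  Position 3: all 'l' => match
  Position 4: ('h', 'g', 'p', 'k') => mismatch, stop
LCP = "nmil" (length 4)

4


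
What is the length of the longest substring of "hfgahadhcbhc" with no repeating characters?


Input: "hfgahadhcbhc"
Sliding window (track last position of each char):
  Position 0 ('h'): window [0,0] length 1 -- new best
  Position 1 ('f'): window [0,1] length 2 -- new best
  Position 2 ('g'): window [0,2] length 3 -- new best
  Position 3 ('a'): window [0,3] length 4 -- new best
  Position 4 ('h'): repeat (last at 0), move window start to 1
  Position 4 ('h'): window [1,4] length 4
  Position 5 ('a'): repeat (last at 3), move window start to 4
  Position 5 ('a'): window [4,5] length 2
  Position 6 ('d'): window [4,6] length 3
  Position 7 ('h'): repeat (last at 4), move window start to 5
  Position 7 ('h'): window [5,7] length 3
  Position 8 ('c'): window [5,8] length 4
  Position 9 ('b'): window [5,9] length 5 -- new best
  Position 10 ('h'): repeat (last at 7), move window start to 8
  Position 10 ('h'): window [8,10] length 3
  Position 11 ('c'): repeat (last at 8), move window start to 9
  Position 11 ('c'): window [9,11] length 3
Longest substring with no repeats: "adhcb" with length 5

5


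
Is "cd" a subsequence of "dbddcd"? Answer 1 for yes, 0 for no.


Check if "cd" is a subsequence of "dbddcd"
Greedy scan:
  Position 0 ('d'): no match needed
  Position 1 ('b'): no match needed
  Position 2 ('d'): no match needed
  Position 3 ('d'): no match needed
  Position 4 ('c'): matches sub[0] = 'c'
  Position 5 ('d'): matches sub[1] = 'd'
All 2 characters matched => is a subsequence

1


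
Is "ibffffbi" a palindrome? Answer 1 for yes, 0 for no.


Input: ibffffbi
Reversed: ibffffbi
  Compare pos 0 ('i') with pos 7 ('i'): match
  Compare pos 1 ('b') with pos 6 ('b'): match
  Compare pos 2 ('f') with pos 5 ('f'): match
  Compare pos 3 ('f') with pos 4 ('f'): match
Result: palindrome

1


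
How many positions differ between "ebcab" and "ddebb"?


Comparing "ebcab" and "ddebb" position by position:
  Position 0: 'e' vs 'd' => DIFFER
  Position 1: 'b' vs 'd' => DIFFER
  Position 2: 'c' vs 'e' => DIFFER
  Position 3: 'a' vs 'b' => DIFFER
  Position 4: 'b' vs 'b' => same
Positions that differ: 4

4


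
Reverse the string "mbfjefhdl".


Input: mbfjefhdl
Reading characters right to left:
  Position 8: 'l'
  Position 7: 'd'
  Position 6: 'h'
  Position 5: 'f'
  Position 4: 'e'
  Position 3: 'j'
  Position 2: 'f'
  Position 1: 'b'
  Position 0: 'm'
Reversed: ldhfejfbm

ldhfejfbm


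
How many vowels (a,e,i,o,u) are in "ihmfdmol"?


Input: ihmfdmol
Checking each character:
  'i' at position 0: vowel (running total: 1)
  'h' at position 1: consonant
  'm' at position 2: consonant
  'f' at position 3: consonant
  'd' at position 4: consonant
  'm' at position 5: consonant
  'o' at position 6: vowel (running total: 2)
  'l' at position 7: consonant
Total vowels: 2

2


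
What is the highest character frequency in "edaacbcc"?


Input: edaacbcc
Character counts:
  'a': 2
  'b': 1
  'c': 3
  'd': 1
  'e': 1
Maximum frequency: 3

3


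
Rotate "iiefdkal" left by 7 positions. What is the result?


Input: "iiefdkal", rotate left by 7
First 7 characters: "iiefdka"
Remaining characters: "l"
Concatenate remaining + first: "l" + "iiefdka" = "liiefdka"

liiefdka


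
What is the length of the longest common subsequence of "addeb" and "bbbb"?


LCS of "addeb" and "bbbb"
DP table:
           b    b    b    b
      0    0    0    0    0
  a   0    0    0    0    0
  d   0    0    0    0    0
  d   0    0    0    0    0
  e   0    0    0    0    0
  b   0    1    1    1    1
LCS length = dp[5][4] = 1

1


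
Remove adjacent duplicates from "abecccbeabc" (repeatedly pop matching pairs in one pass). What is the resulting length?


Input: abecccbeabc
Stack-based adjacent duplicate removal:
  Read 'a': push. Stack: a
  Read 'b': push. Stack: ab
  Read 'e': push. Stack: abe
  Read 'c': push. Stack: abec
  Read 'c': matches stack top 'c' => pop. Stack: abe
  Read 'c': push. Stack: abec
  Read 'b': push. Stack: abecb
  Read 'e': push. Stack: abecbe
  Read 'a': push. Stack: abecbea
  Read 'b': push. Stack: abecbeab
  Read 'c': push. Stack: abecbeabc
Final stack: "abecbeabc" (length 9)

9


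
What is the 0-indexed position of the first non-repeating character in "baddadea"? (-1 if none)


Input: baddadea
Character frequencies:
  'a': 3
  'b': 1
  'd': 3
  'e': 1
Scanning left to right for freq == 1:
  Position 0 ('b'): unique! => answer = 0

0


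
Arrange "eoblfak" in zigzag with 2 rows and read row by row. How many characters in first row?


Zigzag "eoblfak" into 2 rows:
Placing characters:
  'e' => row 0
  'o' => row 1
  'b' => row 0
  'l' => row 1
  'f' => row 0
  'a' => row 1
  'k' => row 0
Rows:
  Row 0: "ebfk"
  Row 1: "ola"
First row length: 4

4


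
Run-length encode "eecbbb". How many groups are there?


Input: eecbbb
Scanning for consecutive runs:
  Group 1: 'e' x 2 (positions 0-1)
  Group 2: 'c' x 1 (positions 2-2)
  Group 3: 'b' x 3 (positions 3-5)
Total groups: 3

3


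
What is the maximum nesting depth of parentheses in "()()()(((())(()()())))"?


Input: "()()()(((())(()()())))"
Tracking depth:
  Position 0 '(': depth becomes 1
  Position 1 ')': depth becomes 0
  Position 2 '(': depth becomes 1
  Position 3 ')': depth becomes 0
  Position 4 '(': depth becomes 1
  Position 5 ')': depth becomes 0
  Position 6 '(': depth becomes 1
  Position 7 '(': depth becomes 2
  Position 8 '(': depth becomes 3
  Position 9 '(': depth becomes 4
  Position 10 ')': depth becomes 3
  Position 11 ')': depth becomes 2
  Position 12 '(': depth becomes 3
  Position 13 '(': depth becomes 4
  Position 14 ')': depth becomes 3
  Position 15 '(': depth becomes 4
  Position 16 ')': depth becomes 3
  Position 17 '(': depth becomes 4
  Position 18 ')': depth becomes 3
  Position 19 ')': depth becomes 2
  Position 20 ')': depth becomes 1
  Position 21 ')': depth becomes 0
Maximum depth reached: 4

4


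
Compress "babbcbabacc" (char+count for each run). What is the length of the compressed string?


Input: babbcbabacc
Runs:
  'b' x 1 => "b1"
  'a' x 1 => "a1"
  'b' x 2 => "b2"
  'c' x 1 => "c1"
  'b' x 1 => "b1"
  'a' x 1 => "a1"
  'b' x 1 => "b1"
  'a' x 1 => "a1"
  'c' x 2 => "c2"
Compressed: "b1a1b2c1b1a1b1a1c2"
Compressed length: 18

18


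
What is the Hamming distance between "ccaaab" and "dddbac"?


Comparing "ccaaab" and "dddbac" position by position:
  Position 0: 'c' vs 'd' => differ
  Position 1: 'c' vs 'd' => differ
  Position 2: 'a' vs 'd' => differ
  Position 3: 'a' vs 'b' => differ
  Position 4: 'a' vs 'a' => same
  Position 5: 'b' vs 'c' => differ
Total differences (Hamming distance): 5

5


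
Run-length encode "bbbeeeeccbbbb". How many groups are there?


Input: bbbeeeeccbbbb
Scanning for consecutive runs:
  Group 1: 'b' x 3 (positions 0-2)
  Group 2: 'e' x 4 (positions 3-6)
  Group 3: 'c' x 2 (positions 7-8)
  Group 4: 'b' x 4 (positions 9-12)
Total groups: 4

4


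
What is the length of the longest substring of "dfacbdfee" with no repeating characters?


Input: "dfacbdfee"
Sliding window (track last position of each char):
  Position 0 ('d'): window [0,0] length 1 -- new best
  Position 1 ('f'): window [0,1] length 2 -- new best
  Position 2 ('a'): window [0,2] length 3 -- new best
  Position 3 ('c'): window [0,3] length 4 -- new best
  Position 4 ('b'): window [0,4] length 5 -- new best
  Position 5 ('d'): repeat (last at 0), move window start to 1
  Position 5 ('d'): window [1,5] length 5
  Position 6 ('f'): repeat (last at 1), move window start to 2
  Position 6 ('f'): window [2,6] length 5
  Position 7 ('e'): window [2,7] length 6 -- new best
  Position 8 ('e'): repeat (last at 7), move window start to 8
  Position 8 ('e'): window [8,8] length 1
Longest substring with no repeats: "acbdfe" with length 6

6


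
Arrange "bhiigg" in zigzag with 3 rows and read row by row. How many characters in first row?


Zigzag "bhiigg" into 3 rows:
Placing characters:
  'b' => row 0
  'h' => row 1
  'i' => row 2
  'i' => row 1
  'g' => row 0
  'g' => row 1
Rows:
  Row 0: "bg"
  Row 1: "hig"
  Row 2: "i"
First row length: 2

2


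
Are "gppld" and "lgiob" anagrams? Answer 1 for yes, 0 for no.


Strings: "gppld", "lgiob"
Sorted first:  dglpp
Sorted second: bgilo
Differ at position 0: 'd' vs 'b' => not anagrams

0


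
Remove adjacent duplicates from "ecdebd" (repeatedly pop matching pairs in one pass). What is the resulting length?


Input: ecdebd
Stack-based adjacent duplicate removal:
  Read 'e': push. Stack: e
  Read 'c': push. Stack: ec
  Read 'd': push. Stack: ecd
  Read 'e': push. Stack: ecde
  Read 'b': push. Stack: ecdeb
  Read 'd': push. Stack: ecdebd
Final stack: "ecdebd" (length 6)

6


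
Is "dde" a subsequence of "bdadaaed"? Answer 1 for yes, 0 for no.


Check if "dde" is a subsequence of "bdadaaed"
Greedy scan:
  Position 0 ('b'): no match needed
  Position 1 ('d'): matches sub[0] = 'd'
  Position 2 ('a'): no match needed
  Position 3 ('d'): matches sub[1] = 'd'
  Position 4 ('a'): no match needed
  Position 5 ('a'): no match needed
  Position 6 ('e'): matches sub[2] = 'e'
  Position 7 ('d'): no match needed
All 3 characters matched => is a subsequence

1


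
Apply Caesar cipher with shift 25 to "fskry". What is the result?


Caesar cipher: shift "fskry" by 25
  'f' (pos 5) + 25 = pos 4 = 'e'
  's' (pos 18) + 25 = pos 17 = 'r'
  'k' (pos 10) + 25 = pos 9 = 'j'
  'r' (pos 17) + 25 = pos 16 = 'q'
  'y' (pos 24) + 25 = pos 23 = 'x'
Result: erjqx

erjqx


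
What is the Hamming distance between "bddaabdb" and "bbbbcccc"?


Comparing "bddaabdb" and "bbbbcccc" position by position:
  Position 0: 'b' vs 'b' => same
  Position 1: 'd' vs 'b' => differ
  Position 2: 'd' vs 'b' => differ
  Position 3: 'a' vs 'b' => differ
  Position 4: 'a' vs 'c' => differ
  Position 5: 'b' vs 'c' => differ
  Position 6: 'd' vs 'c' => differ
  Position 7: 'b' vs 'c' => differ
Total differences (Hamming distance): 7

7


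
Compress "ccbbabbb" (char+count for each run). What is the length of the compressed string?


Input: ccbbabbb
Runs:
  'c' x 2 => "c2"
  'b' x 2 => "b2"
  'a' x 1 => "a1"
  'b' x 3 => "b3"
Compressed: "c2b2a1b3"
Compressed length: 8

8


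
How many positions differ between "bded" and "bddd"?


Comparing "bded" and "bddd" position by position:
  Position 0: 'b' vs 'b' => same
  Position 1: 'd' vs 'd' => same
  Position 2: 'e' vs 'd' => DIFFER
  Position 3: 'd' vs 'd' => same
Positions that differ: 1

1


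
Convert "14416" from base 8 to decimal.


Input: "14416" in base 8
Positional expansion:
  Digit '1' (value 1) x 8^4 = 4096
  Digit '4' (value 4) x 8^3 = 2048
  Digit '4' (value 4) x 8^2 = 256
  Digit '1' (value 1) x 8^1 = 8
  Digit '6' (value 6) x 8^0 = 6
Sum = 6414

6414


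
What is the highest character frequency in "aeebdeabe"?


Input: aeebdeabe
Character counts:
  'a': 2
  'b': 2
  'd': 1
  'e': 4
Maximum frequency: 4

4


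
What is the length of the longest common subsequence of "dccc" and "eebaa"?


LCS of "dccc" and "eebaa"
DP table:
           e    e    b    a    a
      0    0    0    0    0    0
  d   0    0    0    0    0    0
  c   0    0    0    0    0    0
  c   0    0    0    0    0    0
  c   0    0    0    0    0    0
LCS length = dp[4][5] = 0

0


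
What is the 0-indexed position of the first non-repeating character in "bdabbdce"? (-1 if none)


Input: bdabbdce
Character frequencies:
  'a': 1
  'b': 3
  'c': 1
  'd': 2
  'e': 1
Scanning left to right for freq == 1:
  Position 0 ('b'): freq=3, skip
  Position 1 ('d'): freq=2, skip
  Position 2 ('a'): unique! => answer = 2

2


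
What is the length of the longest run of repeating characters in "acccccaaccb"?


Input: "acccccaaccb"
Scanning for longest run:
  Position 1 ('c'): new char, reset run to 1
  Position 2 ('c'): continues run of 'c', length=2
  Position 3 ('c'): continues run of 'c', length=3
  Position 4 ('c'): continues run of 'c', length=4
  Position 5 ('c'): continues run of 'c', length=5
  Position 6 ('a'): new char, reset run to 1
  Position 7 ('a'): continues run of 'a', length=2
  Position 8 ('c'): new char, reset run to 1
  Position 9 ('c'): continues run of 'c', length=2
  Position 10 ('b'): new char, reset run to 1
Longest run: 'c' with length 5

5


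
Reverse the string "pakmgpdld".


Input: pakmgpdld
Reading characters right to left:
  Position 8: 'd'
  Position 7: 'l'
  Position 6: 'd'
  Position 5: 'p'
  Position 4: 'g'
  Position 3: 'm'
  Position 2: 'k'
  Position 1: 'a'
  Position 0: 'p'
Reversed: dldpgmkap

dldpgmkap


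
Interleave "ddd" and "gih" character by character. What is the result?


Interleaving "ddd" and "gih":
  Position 0: 'd' from first, 'g' from second => "dg"
  Position 1: 'd' from first, 'i' from second => "di"
  Position 2: 'd' from first, 'h' from second => "dh"
Result: dgdidh

dgdidh


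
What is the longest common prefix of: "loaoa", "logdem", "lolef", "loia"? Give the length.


Words: loaoa, logdem, lolef, loia
  Position 0: all 'l' => match
  Position 1: all 'o' => match
  Position 2: ('a', 'g', 'l', 'i') => mismatch, stop
LCP = "lo" (length 2)

2


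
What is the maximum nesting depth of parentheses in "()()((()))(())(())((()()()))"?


Input: "()()((()))(())(())((()()()))"
Tracking depth:
  Position 0 '(': depth becomes 1
  Position 1 ')': depth becomes 0
  Position 2 '(': depth becomes 1
  Position 3 ')': depth becomes 0
  Position 4 '(': depth becomes 1
  Position 5 '(': depth becomes 2
  Position 6 '(': depth becomes 3
  Position 7 ')': depth becomes 2
  Position 8 ')': depth becomes 1
  Position 9 ')': depth becomes 0
  Position 10 '(': depth becomes 1
  Position 11 '(': depth becomes 2
  Position 12 ')': depth becomes 1
  Position 13 ')': depth becomes 0
  Position 14 '(': depth becomes 1
  Position 15 '(': depth becomes 2
  Position 16 ')': depth becomes 1
  Position 17 ')': depth becomes 0
  Position 18 '(': depth becomes 1
  Position 19 '(': depth becomes 2
  Position 20 '(': depth becomes 3
  Position 21 ')': depth becomes 2
  Position 22 '(': depth becomes 3
  Position 23 ')': depth becomes 2
  Position 24 '(': depth becomes 3
  Position 25 ')': depth becomes 2
  Position 26 ')': depth becomes 1
  Position 27 ')': depth becomes 0
Maximum depth reached: 3

3


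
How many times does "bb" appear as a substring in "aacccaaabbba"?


Searching for "bb" in "aacccaaabbba"
Scanning each position:
  Position 0: "aa" => no
  Position 1: "ac" => no
  Position 2: "cc" => no
  Position 3: "cc" => no
  Position 4: "ca" => no
  Position 5: "aa" => no
  Position 6: "aa" => no
  Position 7: "ab" => no
  Position 8: "bb" => MATCH
  Position 9: "bb" => MATCH
  Position 10: "ba" => no
Total occurrences: 2

2


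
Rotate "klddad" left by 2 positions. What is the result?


Input: "klddad", rotate left by 2
First 2 characters: "kl"
Remaining characters: "ddad"
Concatenate remaining + first: "ddad" + "kl" = "ddadkl"

ddadkl


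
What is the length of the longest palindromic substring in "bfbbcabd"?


Input: "bfbbcabd"
Checking substrings for palindromes:
  [0:3] "bfb" (len 3) => palindrome
  [2:4] "bb" (len 2) => palindrome
Longest palindromic substring: "bfb" with length 3

3


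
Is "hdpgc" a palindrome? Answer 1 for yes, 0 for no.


Input: hdpgc
Reversed: cgpdh
  Compare pos 0 ('h') with pos 4 ('c'): MISMATCH
  Compare pos 1 ('d') with pos 3 ('g'): MISMATCH
Result: not a palindrome

0


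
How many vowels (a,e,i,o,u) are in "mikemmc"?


Input: mikemmc
Checking each character:
  'm' at position 0: consonant
  'i' at position 1: vowel (running total: 1)
  'k' at position 2: consonant
  'e' at position 3: vowel (running total: 2)
  'm' at position 4: consonant
  'm' at position 5: consonant
  'c' at position 6: consonant
Total vowels: 2

2


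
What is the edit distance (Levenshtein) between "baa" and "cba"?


Computing edit distance: "baa" -> "cba"
DP table:
           c    b    a
      0    1    2    3
  b   1    1    1    2
  a   2    2    2    1
  a   3    3    3    2
Edit distance = dp[3][3] = 2

2


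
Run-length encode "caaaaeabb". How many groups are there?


Input: caaaaeabb
Scanning for consecutive runs:
  Group 1: 'c' x 1 (positions 0-0)
  Group 2: 'a' x 4 (positions 1-4)
  Group 3: 'e' x 1 (positions 5-5)
  Group 4: 'a' x 1 (positions 6-6)
  Group 5: 'b' x 2 (positions 7-8)
Total groups: 5

5


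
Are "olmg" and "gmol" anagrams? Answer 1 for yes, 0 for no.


Strings: "olmg", "gmol"
Sorted first:  glmo
Sorted second: glmo
Sorted forms match => anagrams

1


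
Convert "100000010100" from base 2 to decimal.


Input: "100000010100" in base 2
Positional expansion:
  Digit '1' (value 1) x 2^11 = 2048
  Digit '0' (value 0) x 2^10 = 0
  Digit '0' (value 0) x 2^9 = 0
  Digit '0' (value 0) x 2^8 = 0
  Digit '0' (value 0) x 2^7 = 0
  Digit '0' (value 0) x 2^6 = 0
  Digit '0' (value 0) x 2^5 = 0
  Digit '1' (value 1) x 2^4 = 16
  Digit '0' (value 0) x 2^3 = 0
  Digit '1' (value 1) x 2^2 = 4
  Digit '0' (value 0) x 2^1 = 0
  Digit '0' (value 0) x 2^0 = 0
Sum = 2068

2068


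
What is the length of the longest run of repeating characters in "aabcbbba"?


Input: "aabcbbba"
Scanning for longest run:
  Position 1 ('a'): continues run of 'a', length=2
  Position 2 ('b'): new char, reset run to 1
  Position 3 ('c'): new char, reset run to 1
  Position 4 ('b'): new char, reset run to 1
  Position 5 ('b'): continues run of 'b', length=2
  Position 6 ('b'): continues run of 'b', length=3
  Position 7 ('a'): new char, reset run to 1
Longest run: 'b' with length 3

3


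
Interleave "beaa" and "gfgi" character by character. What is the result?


Interleaving "beaa" and "gfgi":
  Position 0: 'b' from first, 'g' from second => "bg"
  Position 1: 'e' from first, 'f' from second => "ef"
  Position 2: 'a' from first, 'g' from second => "ag"
  Position 3: 'a' from first, 'i' from second => "ai"
Result: bgefagai

bgefagai


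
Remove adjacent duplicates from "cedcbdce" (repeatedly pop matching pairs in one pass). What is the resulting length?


Input: cedcbdce
Stack-based adjacent duplicate removal:
  Read 'c': push. Stack: c
  Read 'e': push. Stack: ce
  Read 'd': push. Stack: ced
  Read 'c': push. Stack: cedc
  Read 'b': push. Stack: cedcb
  Read 'd': push. Stack: cedcbd
  Read 'c': push. Stack: cedcbdc
  Read 'e': push. Stack: cedcbdce
Final stack: "cedcbdce" (length 8)

8


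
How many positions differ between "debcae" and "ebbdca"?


Comparing "debcae" and "ebbdca" position by position:
  Position 0: 'd' vs 'e' => DIFFER
  Position 1: 'e' vs 'b' => DIFFER
  Position 2: 'b' vs 'b' => same
  Position 3: 'c' vs 'd' => DIFFER
  Position 4: 'a' vs 'c' => DIFFER
  Position 5: 'e' vs 'a' => DIFFER
Positions that differ: 5

5


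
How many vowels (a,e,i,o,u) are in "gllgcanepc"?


Input: gllgcanepc
Checking each character:
  'g' at position 0: consonant
  'l' at position 1: consonant
  'l' at position 2: consonant
  'g' at position 3: consonant
  'c' at position 4: consonant
  'a' at position 5: vowel (running total: 1)
  'n' at position 6: consonant
  'e' at position 7: vowel (running total: 2)
  'p' at position 8: consonant
  'c' at position 9: consonant
Total vowels: 2

2


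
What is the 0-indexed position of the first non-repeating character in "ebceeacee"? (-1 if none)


Input: ebceeacee
Character frequencies:
  'a': 1
  'b': 1
  'c': 2
  'e': 5
Scanning left to right for freq == 1:
  Position 0 ('e'): freq=5, skip
  Position 1 ('b'): unique! => answer = 1

1


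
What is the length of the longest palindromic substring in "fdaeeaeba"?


Input: "fdaeeaeba"
Checking substrings for palindromes:
  [2:6] "aeea" (len 4) => palindrome
  [4:7] "eae" (len 3) => palindrome
  [3:5] "ee" (len 2) => palindrome
Longest palindromic substring: "aeea" with length 4

4


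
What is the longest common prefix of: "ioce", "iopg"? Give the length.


Words: ioce, iopg
  Position 0: all 'i' => match
  Position 1: all 'o' => match
  Position 2: ('c', 'p') => mismatch, stop
LCP = "io" (length 2)

2


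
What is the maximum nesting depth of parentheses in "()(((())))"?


Input: "()(((())))"
Tracking depth:
  Position 0 '(': depth becomes 1
  Position 1 ')': depth becomes 0
  Position 2 '(': depth becomes 1
  Position 3 '(': depth becomes 2
  Position 4 '(': depth becomes 3
  Position 5 '(': depth becomes 4
  Position 6 ')': depth becomes 3
  Position 7 ')': depth becomes 2
  Position 8 ')': depth becomes 1
  Position 9 ')': depth becomes 0
Maximum depth reached: 4

4


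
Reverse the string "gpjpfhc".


Input: gpjpfhc
Reading characters right to left:
  Position 6: 'c'
  Position 5: 'h'
  Position 4: 'f'
  Position 3: 'p'
  Position 2: 'j'
  Position 1: 'p'
  Position 0: 'g'
Reversed: chfpjpg

chfpjpg


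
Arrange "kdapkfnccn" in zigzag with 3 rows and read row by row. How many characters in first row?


Zigzag "kdapkfnccn" into 3 rows:
Placing characters:
  'k' => row 0
  'd' => row 1
  'a' => row 2
  'p' => row 1
  'k' => row 0
  'f' => row 1
  'n' => row 2
  'c' => row 1
  'c' => row 0
  'n' => row 1
Rows:
  Row 0: "kkc"
  Row 1: "dpfcn"
  Row 2: "an"
First row length: 3

3


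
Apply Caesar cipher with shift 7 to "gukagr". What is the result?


Caesar cipher: shift "gukagr" by 7
  'g' (pos 6) + 7 = pos 13 = 'n'
  'u' (pos 20) + 7 = pos 1 = 'b'
  'k' (pos 10) + 7 = pos 17 = 'r'
  'a' (pos 0) + 7 = pos 7 = 'h'
  'g' (pos 6) + 7 = pos 13 = 'n'
  'r' (pos 17) + 7 = pos 24 = 'y'
Result: nbrhny

nbrhny


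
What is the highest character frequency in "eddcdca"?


Input: eddcdca
Character counts:
  'a': 1
  'c': 2
  'd': 3
  'e': 1
Maximum frequency: 3

3


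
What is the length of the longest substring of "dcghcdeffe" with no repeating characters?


Input: "dcghcdeffe"
Sliding window (track last position of each char):
  Position 0 ('d'): window [0,0] length 1 -- new best
  Position 1 ('c'): window [0,1] length 2 -- new best
  Position 2 ('g'): window [0,2] length 3 -- new best
  Position 3 ('h'): window [0,3] length 4 -- new best
  Position 4 ('c'): repeat (last at 1), move window start to 2
  Position 4 ('c'): window [2,4] length 3
  Position 5 ('d'): window [2,5] length 4
  Position 6 ('e'): window [2,6] length 5 -- new best
  Position 7 ('f'): window [2,7] length 6 -- new best
  Position 8 ('f'): repeat (last at 7), move window start to 8
  Position 8 ('f'): window [8,8] length 1
  Position 9 ('e'): window [8,9] length 2
Longest substring with no repeats: "ghcdef" with length 6

6


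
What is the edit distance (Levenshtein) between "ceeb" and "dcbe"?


Computing edit distance: "ceeb" -> "dcbe"
DP table:
           d    c    b    e
      0    1    2    3    4
  c   1    1    1    2    3
  e   2    2    2    2    2
  e   3    3    3    3    2
  b   4    4    4    3    3
Edit distance = dp[4][4] = 3

3


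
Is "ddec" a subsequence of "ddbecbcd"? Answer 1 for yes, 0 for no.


Check if "ddec" is a subsequence of "ddbecbcd"
Greedy scan:
  Position 0 ('d'): matches sub[0] = 'd'
  Position 1 ('d'): matches sub[1] = 'd'
  Position 2 ('b'): no match needed
  Position 3 ('e'): matches sub[2] = 'e'
  Position 4 ('c'): matches sub[3] = 'c'
  Position 5 ('b'): no match needed
  Position 6 ('c'): no match needed
  Position 7 ('d'): no match needed
All 4 characters matched => is a subsequence

1


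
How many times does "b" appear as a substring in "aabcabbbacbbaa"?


Searching for "b" in "aabcabbbacbbaa"
Scanning each position:
  Position 0: "a" => no
  Position 1: "a" => no
  Position 2: "b" => MATCH
  Position 3: "c" => no
  Position 4: "a" => no
  Position 5: "b" => MATCH
  Position 6: "b" => MATCH
  Position 7: "b" => MATCH
  Position 8: "a" => no
  Position 9: "c" => no
  Position 10: "b" => MATCH
  Position 11: "b" => MATCH
  Position 12: "a" => no
  Position 13: "a" => no
Total occurrences: 6

6


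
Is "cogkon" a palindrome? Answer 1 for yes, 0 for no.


Input: cogkon
Reversed: nokgoc
  Compare pos 0 ('c') with pos 5 ('n'): MISMATCH
  Compare pos 1 ('o') with pos 4 ('o'): match
  Compare pos 2 ('g') with pos 3 ('k'): MISMATCH
Result: not a palindrome

0


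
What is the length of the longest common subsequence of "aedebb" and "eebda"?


LCS of "aedebb" and "eebda"
DP table:
           e    e    b    d    a
      0    0    0    0    0    0
  a   0    0    0    0    0    1
  e   0    1    1    1    1    1
  d   0    1    1    1    2    2
  e   0    1    2    2    2    2
  b   0    1    2    3    3    3
  b   0    1    2    3    3    3
LCS length = dp[6][5] = 3

3


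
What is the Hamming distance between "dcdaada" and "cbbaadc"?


Comparing "dcdaada" and "cbbaadc" position by position:
  Position 0: 'd' vs 'c' => differ
  Position 1: 'c' vs 'b' => differ
  Position 2: 'd' vs 'b' => differ
  Position 3: 'a' vs 'a' => same
  Position 4: 'a' vs 'a' => same
  Position 5: 'd' vs 'd' => same
  Position 6: 'a' vs 'c' => differ
Total differences (Hamming distance): 4

4


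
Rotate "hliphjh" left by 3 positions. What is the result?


Input: "hliphjh", rotate left by 3
First 3 characters: "hli"
Remaining characters: "phjh"
Concatenate remaining + first: "phjh" + "hli" = "phjhhli"

phjhhli


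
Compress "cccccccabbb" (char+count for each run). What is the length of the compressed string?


Input: cccccccabbb
Runs:
  'c' x 7 => "c7"
  'a' x 1 => "a1"
  'b' x 3 => "b3"
Compressed: "c7a1b3"
Compressed length: 6

6


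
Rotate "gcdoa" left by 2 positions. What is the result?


Input: "gcdoa", rotate left by 2
First 2 characters: "gc"
Remaining characters: "doa"
Concatenate remaining + first: "doa" + "gc" = "doagc"

doagc


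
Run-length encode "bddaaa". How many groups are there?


Input: bddaaa
Scanning for consecutive runs:
  Group 1: 'b' x 1 (positions 0-0)
  Group 2: 'd' x 2 (positions 1-2)
  Group 3: 'a' x 3 (positions 3-5)
Total groups: 3

3


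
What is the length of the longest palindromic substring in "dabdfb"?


Input: "dabdfb"
Checking substrings for palindromes:
  No multi-char palindromic substrings found
Longest palindromic substring: "d" with length 1

1


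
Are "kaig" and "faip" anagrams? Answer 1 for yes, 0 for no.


Strings: "kaig", "faip"
Sorted first:  agik
Sorted second: afip
Differ at position 1: 'g' vs 'f' => not anagrams

0


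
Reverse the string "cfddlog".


Input: cfddlog
Reading characters right to left:
  Position 6: 'g'
  Position 5: 'o'
  Position 4: 'l'
  Position 3: 'd'
  Position 2: 'd'
  Position 1: 'f'
  Position 0: 'c'
Reversed: golddfc

golddfc


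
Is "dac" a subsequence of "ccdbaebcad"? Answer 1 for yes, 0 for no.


Check if "dac" is a subsequence of "ccdbaebcad"
Greedy scan:
  Position 0 ('c'): no match needed
  Position 1 ('c'): no match needed
  Position 2 ('d'): matches sub[0] = 'd'
  Position 3 ('b'): no match needed
  Position 4 ('a'): matches sub[1] = 'a'
  Position 5 ('e'): no match needed
  Position 6 ('b'): no match needed
  Position 7 ('c'): matches sub[2] = 'c'
  Position 8 ('a'): no match needed
  Position 9 ('d'): no match needed
All 3 characters matched => is a subsequence

1
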